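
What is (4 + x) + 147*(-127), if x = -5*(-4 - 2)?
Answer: -18635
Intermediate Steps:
x = 30 (x = -5*(-6) = 30)
(4 + x) + 147*(-127) = (4 + 30) + 147*(-127) = 34 - 18669 = -18635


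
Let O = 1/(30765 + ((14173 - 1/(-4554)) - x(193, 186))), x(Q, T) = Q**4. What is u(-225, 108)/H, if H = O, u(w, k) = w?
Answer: 157960392722525/506 ≈ 3.1217e+11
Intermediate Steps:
O = -4554/6318415708901 (O = 1/(30765 + ((14173 - 1/(-4554)) - 1*193**4)) = 1/(30765 + ((14173 - 1*(-1/4554)) - 1*1387488001)) = 1/(30765 + ((14173 + 1/4554) - 1387488001)) = 1/(30765 + (64543843/4554 - 1387488001)) = 1/(30765 - 6318555812711/4554) = 1/(-6318415708901/4554) = -4554/6318415708901 ≈ -7.2075e-10)
H = -4554/6318415708901 ≈ -7.2075e-10
u(-225, 108)/H = -225/(-4554/6318415708901) = -225*(-6318415708901/4554) = 157960392722525/506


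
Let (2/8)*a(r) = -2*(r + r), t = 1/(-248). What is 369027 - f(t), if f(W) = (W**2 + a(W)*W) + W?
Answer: 22696636871/61504 ≈ 3.6903e+5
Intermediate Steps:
t = -1/248 ≈ -0.0040323
a(r) = -16*r (a(r) = 4*(-2*(r + r)) = 4*(-4*r) = -16*r)
f(W) = W - 15*W**2 (f(W) = (W**2 + (-16*W)*W) + W = (W**2 - 16*W**2) + W = -15*W**2 + W = W - 15*W**2)
369027 - f(t) = 369027 - (-1)*(1 - 15*(-1/248))/248 = 369027 - (-1)*(1 + 15/248)/248 = 369027 - (-1)*263/(248*248) = 369027 - 1*(-263/61504) = 369027 + 263/61504 = 22696636871/61504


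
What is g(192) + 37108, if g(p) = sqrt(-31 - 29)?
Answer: 37108 + 2*I*sqrt(15) ≈ 37108.0 + 7.746*I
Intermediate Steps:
g(p) = 2*I*sqrt(15) (g(p) = sqrt(-60) = 2*I*sqrt(15))
g(192) + 37108 = 2*I*sqrt(15) + 37108 = 37108 + 2*I*sqrt(15)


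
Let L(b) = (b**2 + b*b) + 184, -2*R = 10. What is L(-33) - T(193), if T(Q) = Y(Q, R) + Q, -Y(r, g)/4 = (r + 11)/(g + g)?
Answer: 10437/5 ≈ 2087.4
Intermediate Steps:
R = -5 (R = -1/2*10 = -5)
L(b) = 184 + 2*b**2 (L(b) = (b**2 + b**2) + 184 = 2*b**2 + 184 = 184 + 2*b**2)
Y(r, g) = -2*(11 + r)/g (Y(r, g) = -4*(r + 11)/(g + g) = -4*(11 + r)/(2*g) = -4*(11 + r)*1/(2*g) = -2*(11 + r)/g)
T(Q) = 22/5 + 7*Q/5 (T(Q) = 2*(-11 - Q)/(-5) + Q = 2*(-1/5)*(-11 - Q) + Q = (22/5 + 2*Q/5) + Q = 22/5 + 7*Q/5)
L(-33) - T(193) = (184 + 2*(-33)**2) - (22/5 + (7/5)*193) = (184 + 2*1089) - (22/5 + 1351/5) = (184 + 2178) - 1*1373/5 = 2362 - 1373/5 = 10437/5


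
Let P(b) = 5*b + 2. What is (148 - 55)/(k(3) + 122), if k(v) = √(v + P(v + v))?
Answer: 366/479 - 3*√35/479 ≈ 0.72704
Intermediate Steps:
P(b) = 2 + 5*b
k(v) = √(2 + 11*v) (k(v) = √(v + (2 + 5*(v + v))) = √(v + (2 + 5*(2*v))) = √(v + (2 + 10*v)) = √(2 + 11*v))
(148 - 55)/(k(3) + 122) = (148 - 55)/(√(2 + 11*3) + 122) = 93/(√(2 + 33) + 122) = 93/(√35 + 122) = 93/(122 + √35)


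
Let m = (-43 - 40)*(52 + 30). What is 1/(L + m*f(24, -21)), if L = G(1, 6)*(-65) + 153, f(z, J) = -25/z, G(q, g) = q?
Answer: 12/86131 ≈ 0.00013932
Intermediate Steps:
m = -6806 (m = -83*82 = -6806)
L = 88 (L = 1*(-65) + 153 = -65 + 153 = 88)
1/(L + m*f(24, -21)) = 1/(88 - (-170150)/24) = 1/(88 - 6806*(-25/24)) = 1/(88 + 85075/12) = 1/(86131/12) = 12/86131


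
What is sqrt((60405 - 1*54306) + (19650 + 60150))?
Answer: sqrt(85899) ≈ 293.09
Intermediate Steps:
sqrt((60405 - 1*54306) + (19650 + 60150)) = sqrt((60405 - 54306) + 79800) = sqrt(6099 + 79800) = sqrt(85899)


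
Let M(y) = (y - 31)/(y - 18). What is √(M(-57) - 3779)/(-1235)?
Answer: -I*√850011/18525 ≈ -0.049768*I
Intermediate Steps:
M(y) = (-31 + y)/(-18 + y)
√(M(-57) - 3779)/(-1235) = √((-31 - 57)/(-18 - 57) - 3779)/(-1235) = √(-88/(-75) - 3779)*(-1/1235) = √(-1/75*(-88) - 3779)*(-1/1235) = √(88/75 - 3779)*(-1/1235) = √(-283337/75)*(-1/1235) = (I*√850011/15)*(-1/1235) = -I*√850011/18525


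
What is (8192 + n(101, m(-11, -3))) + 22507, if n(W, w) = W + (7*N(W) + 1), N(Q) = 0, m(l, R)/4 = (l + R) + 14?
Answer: 30801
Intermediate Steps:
m(l, R) = 56 + 4*R + 4*l (m(l, R) = 4*((l + R) + 14) = 4*((R + l) + 14) = 4*(14 + R + l) = 56 + 4*R + 4*l)
n(W, w) = 1 + W (n(W, w) = W + (7*0 + 1) = W + (0 + 1) = W + 1 = 1 + W)
(8192 + n(101, m(-11, -3))) + 22507 = (8192 + (1 + 101)) + 22507 = (8192 + 102) + 22507 = 8294 + 22507 = 30801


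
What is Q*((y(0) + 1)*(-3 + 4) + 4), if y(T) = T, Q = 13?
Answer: 65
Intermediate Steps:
Q*((y(0) + 1)*(-3 + 4) + 4) = 13*((0 + 1)*(-3 + 4) + 4) = 13*(1*1 + 4) = 13*(1 + 4) = 13*5 = 65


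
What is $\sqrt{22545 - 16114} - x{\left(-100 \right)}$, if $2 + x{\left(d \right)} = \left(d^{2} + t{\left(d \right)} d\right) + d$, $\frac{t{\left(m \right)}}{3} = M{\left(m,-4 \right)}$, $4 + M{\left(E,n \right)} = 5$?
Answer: $-9598 + \sqrt{6431} \approx -9517.8$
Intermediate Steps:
$M{\left(E,n \right)} = 1$ ($M{\left(E,n \right)} = -4 + 5 = 1$)
$t{\left(m \right)} = 3$ ($t{\left(m \right)} = 3 \cdot 1 = 3$)
$x{\left(d \right)} = -2 + d^{2} + 4 d$ ($x{\left(d \right)} = -2 + \left(\left(d^{2} + 3 d\right) + d\right) = -2 + \left(d^{2} + 4 d\right) = -2 + d^{2} + 4 d$)
$\sqrt{22545 - 16114} - x{\left(-100 \right)} = \sqrt{22545 - 16114} - \left(-2 + \left(-100\right)^{2} + 4 \left(-100\right)\right) = \sqrt{6431} - \left(-2 + 10000 - 400\right) = \sqrt{6431} - 9598 = -9598 + \sqrt{6431}$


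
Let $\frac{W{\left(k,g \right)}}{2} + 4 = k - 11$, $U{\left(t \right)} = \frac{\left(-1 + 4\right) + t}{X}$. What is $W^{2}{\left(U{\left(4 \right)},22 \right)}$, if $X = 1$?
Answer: $256$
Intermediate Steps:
$U{\left(t \right)} = 3 + t$ ($U{\left(t \right)} = \frac{\left(-1 + 4\right) + t}{1} = \left(3 + t\right) 1 = 3 + t$)
$W{\left(k,g \right)} = -30 + 2 k$ ($W{\left(k,g \right)} = -8 + 2 \left(k - 11\right) = -8 + 2 \left(-11 + k\right) = -8 + \left(-22 + 2 k\right) = -30 + 2 k$)
$W^{2}{\left(U{\left(4 \right)},22 \right)} = \left(-30 + 2 \left(3 + 4\right)\right)^{2} = \left(-30 + 2 \cdot 7\right)^{2} = \left(-30 + 14\right)^{2} = \left(-16\right)^{2} = 256$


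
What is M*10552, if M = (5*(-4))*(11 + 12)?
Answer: -4853920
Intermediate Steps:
M = -460 (M = -20*23 = -460)
M*10552 = -460*10552 = -4853920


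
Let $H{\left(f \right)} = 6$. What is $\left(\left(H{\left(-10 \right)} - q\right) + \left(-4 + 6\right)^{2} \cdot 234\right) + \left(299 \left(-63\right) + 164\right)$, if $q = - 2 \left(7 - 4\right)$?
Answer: $-17725$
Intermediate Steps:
$q = -6$ ($q = \left(-2\right) 3 = -6$)
$\left(\left(H{\left(-10 \right)} - q\right) + \left(-4 + 6\right)^{2} \cdot 234\right) + \left(299 \left(-63\right) + 164\right) = \left(\left(6 - -6\right) + \left(-4 + 6\right)^{2} \cdot 234\right) + \left(299 \left(-63\right) + 164\right) = \left(\left(6 + 6\right) + 2^{2} \cdot 234\right) + \left(-18837 + 164\right) = \left(12 + 4 \cdot 234\right) - 18673 = \left(12 + 936\right) - 18673 = 948 - 18673 = -17725$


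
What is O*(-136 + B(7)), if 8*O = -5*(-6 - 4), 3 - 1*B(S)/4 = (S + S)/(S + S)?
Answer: -800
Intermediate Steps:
B(S) = 8 (B(S) = 12 - 4*(S + S)/(S + S) = 12 - 4*2*S/(2*S) = 12 - 4*2*S*1/(2*S) = 12 - 4*1 = 12 - 4 = 8)
O = 25/4 (O = (-5*(-6 - 4))/8 = (-5*(-10))/8 = (⅛)*50 = 25/4 ≈ 6.2500)
O*(-136 + B(7)) = 25*(-136 + 8)/4 = (25/4)*(-128) = -800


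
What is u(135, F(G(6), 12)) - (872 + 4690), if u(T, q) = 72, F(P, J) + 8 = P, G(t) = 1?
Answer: -5490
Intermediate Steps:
F(P, J) = -8 + P
u(135, F(G(6), 12)) - (872 + 4690) = 72 - (872 + 4690) = 72 - 1*5562 = 72 - 5562 = -5490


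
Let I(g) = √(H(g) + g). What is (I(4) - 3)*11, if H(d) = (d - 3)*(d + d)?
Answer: -33 + 22*√3 ≈ 5.1051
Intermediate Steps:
H(d) = 2*d*(-3 + d) (H(d) = (-3 + d)*(2*d) = 2*d*(-3 + d))
I(g) = √(g + 2*g*(-3 + g)) (I(g) = √(2*g*(-3 + g) + g) = √(g + 2*g*(-3 + g)))
(I(4) - 3)*11 = (√(4*(-5 + 2*4)) - 3)*11 = (√(4*(-5 + 8)) - 3)*11 = (√(4*3) - 3)*11 = (√12 - 3)*11 = (2*√3 - 3)*11 = (-3 + 2*√3)*11 = -33 + 22*√3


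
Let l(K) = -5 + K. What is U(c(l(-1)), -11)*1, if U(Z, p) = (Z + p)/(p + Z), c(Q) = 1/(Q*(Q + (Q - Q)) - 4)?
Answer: 1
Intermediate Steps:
c(Q) = 1/(-4 + Q²) (c(Q) = 1/(Q*(Q + 0) - 4) = 1/(Q*Q - 4) = 1/(Q² - 4) = 1/(-4 + Q²))
U(Z, p) = 1 (U(Z, p) = (Z + p)/(Z + p) = 1)
U(c(l(-1)), -11)*1 = 1*1 = 1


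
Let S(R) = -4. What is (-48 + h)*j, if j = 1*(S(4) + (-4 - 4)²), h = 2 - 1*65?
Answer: -6660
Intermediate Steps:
h = -63 (h = 2 - 65 = -63)
j = 60 (j = 1*(-4 + (-4 - 4)²) = 1*(-4 + (-8)²) = 1*(-4 + 64) = 1*60 = 60)
(-48 + h)*j = (-48 - 63)*60 = -111*60 = -6660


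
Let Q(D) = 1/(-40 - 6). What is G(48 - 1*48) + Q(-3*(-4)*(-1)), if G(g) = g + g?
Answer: -1/46 ≈ -0.021739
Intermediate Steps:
G(g) = 2*g
Q(D) = -1/46 (Q(D) = 1/(-46) = -1/46)
G(48 - 1*48) + Q(-3*(-4)*(-1)) = 2*(48 - 1*48) - 1/46 = 2*(48 - 48) - 1/46 = 2*0 - 1/46 = 0 - 1/46 = -1/46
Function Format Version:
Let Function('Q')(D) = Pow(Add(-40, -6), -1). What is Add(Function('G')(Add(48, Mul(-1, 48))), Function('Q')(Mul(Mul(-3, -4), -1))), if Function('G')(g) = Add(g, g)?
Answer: Rational(-1, 46) ≈ -0.021739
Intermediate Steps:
Function('G')(g) = Mul(2, g)
Function('Q')(D) = Rational(-1, 46) (Function('Q')(D) = Pow(-46, -1) = Rational(-1, 46))
Add(Function('G')(Add(48, Mul(-1, 48))), Function('Q')(Mul(Mul(-3, -4), -1))) = Add(Mul(2, Add(48, Mul(-1, 48))), Rational(-1, 46)) = Add(Mul(2, Add(48, -48)), Rational(-1, 46)) = Add(Mul(2, 0), Rational(-1, 46)) = Add(0, Rational(-1, 46)) = Rational(-1, 46)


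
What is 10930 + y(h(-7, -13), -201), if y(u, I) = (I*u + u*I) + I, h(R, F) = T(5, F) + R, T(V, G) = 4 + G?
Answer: 17161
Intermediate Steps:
h(R, F) = 4 + F + R (h(R, F) = (4 + F) + R = 4 + F + R)
y(u, I) = I + 2*I*u (y(u, I) = (I*u + I*u) + I = 2*I*u + I = I + 2*I*u)
10930 + y(h(-7, -13), -201) = 10930 - 201*(1 + 2*(4 - 13 - 7)) = 10930 - 201*(1 + 2*(-16)) = 10930 - 201*(1 - 32) = 10930 - 201*(-31) = 10930 + 6231 = 17161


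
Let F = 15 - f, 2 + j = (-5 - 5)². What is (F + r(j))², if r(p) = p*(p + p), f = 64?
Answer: 367067281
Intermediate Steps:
j = 98 (j = -2 + (-5 - 5)² = -2 + (-10)² = -2 + 100 = 98)
r(p) = 2*p² (r(p) = p*(2*p) = 2*p²)
F = -49 (F = 15 - 1*64 = 15 - 64 = -49)
(F + r(j))² = (-49 + 2*98²)² = (-49 + 2*9604)² = (-49 + 19208)² = 19159² = 367067281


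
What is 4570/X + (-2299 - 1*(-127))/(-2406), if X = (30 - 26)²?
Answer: 919181/3208 ≈ 286.53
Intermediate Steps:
X = 16 (X = 4² = 16)
4570/X + (-2299 - 1*(-127))/(-2406) = 4570/16 + (-2299 - 1*(-127))/(-2406) = 4570*(1/16) + (-2299 + 127)*(-1/2406) = 2285/8 - 2172*(-1/2406) = 2285/8 + 362/401 = 919181/3208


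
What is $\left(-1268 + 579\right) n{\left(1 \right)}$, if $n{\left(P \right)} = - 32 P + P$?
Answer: $21359$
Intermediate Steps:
$n{\left(P \right)} = - 31 P$
$\left(-1268 + 579\right) n{\left(1 \right)} = \left(-1268 + 579\right) \left(\left(-31\right) 1\right) = \left(-689\right) \left(-31\right) = 21359$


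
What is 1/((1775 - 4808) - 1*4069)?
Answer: -1/7102 ≈ -0.00014081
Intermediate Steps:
1/((1775 - 4808) - 1*4069) = 1/(-3033 - 4069) = 1/(-7102) = -1/7102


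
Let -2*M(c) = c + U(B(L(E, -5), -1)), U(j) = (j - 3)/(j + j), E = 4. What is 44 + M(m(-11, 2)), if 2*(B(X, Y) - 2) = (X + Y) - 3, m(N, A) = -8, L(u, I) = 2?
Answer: 97/2 ≈ 48.500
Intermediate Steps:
B(X, Y) = ½ + X/2 + Y/2 (B(X, Y) = 2 + ((X + Y) - 3)/2 = 2 + (-3 + X + Y)/2 = 2 + (-3/2 + X/2 + Y/2) = ½ + X/2 + Y/2)
U(j) = (-3 + j)/(2*j) (U(j) = (-3 + j)/((2*j)) = (-3 + j)*(1/(2*j)) = (-3 + j)/(2*j))
M(c) = ½ - c/2 (M(c) = -(c + (-3 + (½ + (½)*2 + (½)*(-1)))/(2*(½ + (½)*2 + (½)*(-1))))/2 = -(c + (-3 + (½ + 1 - ½))/(2*(½ + 1 - ½)))/2 = -(c + (½)*(-3 + 1)/1)/2 = -(c + (½)*1*(-2))/2 = -(c - 1)/2 = -(-1 + c)/2 = ½ - c/2)
44 + M(m(-11, 2)) = 44 + (½ - ½*(-8)) = 44 + (½ + 4) = 44 + 9/2 = 97/2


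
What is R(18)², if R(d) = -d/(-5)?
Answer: 324/25 ≈ 12.960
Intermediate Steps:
R(d) = d/5 (R(d) = -d*(-⅕) = d/5)
R(18)² = ((⅕)*18)² = (18/5)² = 324/25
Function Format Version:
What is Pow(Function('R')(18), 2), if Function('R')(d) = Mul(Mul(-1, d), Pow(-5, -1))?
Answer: Rational(324, 25) ≈ 12.960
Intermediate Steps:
Function('R')(d) = Mul(Rational(1, 5), d) (Function('R')(d) = Mul(Mul(-1, d), Rational(-1, 5)) = Mul(Rational(1, 5), d))
Pow(Function('R')(18), 2) = Pow(Mul(Rational(1, 5), 18), 2) = Pow(Rational(18, 5), 2) = Rational(324, 25)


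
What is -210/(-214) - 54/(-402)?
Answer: 7998/7169 ≈ 1.1156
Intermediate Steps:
-210/(-214) - 54/(-402) = -210*(-1/214) - 54*(-1/402) = 105/107 + 9/67 = 7998/7169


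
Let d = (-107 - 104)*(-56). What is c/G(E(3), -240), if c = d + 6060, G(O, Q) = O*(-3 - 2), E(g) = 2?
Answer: -8938/5 ≈ -1787.6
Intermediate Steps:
d = 11816 (d = -211*(-56) = 11816)
G(O, Q) = -5*O (G(O, Q) = O*(-5) = -5*O)
c = 17876 (c = 11816 + 6060 = 17876)
c/G(E(3), -240) = 17876/((-5*2)) = 17876/(-10) = 17876*(-⅒) = -8938/5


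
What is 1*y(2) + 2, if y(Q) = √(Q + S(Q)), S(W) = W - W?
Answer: 2 + √2 ≈ 3.4142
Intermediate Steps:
S(W) = 0
y(Q) = √Q (y(Q) = √(Q + 0) = √Q)
1*y(2) + 2 = 1*√2 + 2 = √2 + 2 = 2 + √2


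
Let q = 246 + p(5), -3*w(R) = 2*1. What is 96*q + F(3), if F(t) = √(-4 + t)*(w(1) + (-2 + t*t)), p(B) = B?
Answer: 24096 + 19*I/3 ≈ 24096.0 + 6.3333*I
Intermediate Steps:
w(R) = -⅔ (w(R) = -2/3 = -⅓*2 = -⅔)
q = 251 (q = 246 + 5 = 251)
F(t) = √(-4 + t)*(-8/3 + t²) (F(t) = √(-4 + t)*(-⅔ + (-2 + t*t)) = √(-4 + t)*(-⅔ + (-2 + t²)) = √(-4 + t)*(-8/3 + t²))
96*q + F(3) = 96*251 + √(-4 + 3)*(-8/3 + 3²) = 24096 + √(-1)*(-8/3 + 9) = 24096 + I*(19/3) = 24096 + 19*I/3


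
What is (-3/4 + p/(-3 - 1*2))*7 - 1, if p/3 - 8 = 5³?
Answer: -11297/20 ≈ -564.85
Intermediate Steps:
p = 399 (p = 24 + 3*5³ = 24 + 3*125 = 24 + 375 = 399)
(-3/4 + p/(-3 - 1*2))*7 - 1 = (-3/4 + 399/(-3 - 1*2))*7 - 1 = (-3*¼ + 399/(-3 - 2))*7 - 1 = (-¾ + 399/(-5))*7 - 1 = (-¾ + 399*(-⅕))*7 - 1 = (-¾ - 399/5)*7 - 1 = -1611/20*7 - 1 = -11277/20 - 1 = -11297/20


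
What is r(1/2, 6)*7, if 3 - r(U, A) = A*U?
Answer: 0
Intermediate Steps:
r(U, A) = 3 - A*U
r(1/2, 6)*7 = (3 - 1*6/2)*7 = (3 - 1*6*½)*7 = (3 - 3)*7 = 0*7 = 0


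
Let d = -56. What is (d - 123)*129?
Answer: -23091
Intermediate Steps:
(d - 123)*129 = (-56 - 123)*129 = -179*129 = -23091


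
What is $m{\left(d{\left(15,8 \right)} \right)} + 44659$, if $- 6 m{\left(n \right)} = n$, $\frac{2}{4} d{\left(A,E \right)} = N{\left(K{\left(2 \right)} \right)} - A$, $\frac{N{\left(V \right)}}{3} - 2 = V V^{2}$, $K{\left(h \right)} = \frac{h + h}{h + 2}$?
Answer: $44661$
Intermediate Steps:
$K{\left(h \right)} = \frac{2 h}{2 + h}$
$N{\left(V \right)} = 6 + 3 V^{3}$ ($N{\left(V \right)} = 6 + 3 V V^{2} = 6 + 3 V^{3}$)
$d{\left(A,E \right)} = 18 - 2 A$ ($d{\left(A,E \right)} = 2 \left(\left(6 + 3 \left(2 \cdot 2 \frac{1}{2 + 2}\right)^{3}\right) - A\right) = 2 \left(\left(6 + 3 \left(2 \cdot 2 \cdot \frac{1}{4}\right)^{3}\right) - A\right) = 2 \left(\left(6 + 3 \cdot 1^{3}\right) - A\right) = 2 \left(\left(6 + 3 \cdot 1\right) - A\right) = 2 \left(\left(6 + 3\right) - A\right) = 2 \left(9 - A\right) = 18 - 2 A$)
$m{\left(n \right)} = - \frac{n}{6}$
$m{\left(d{\left(15,8 \right)} \right)} + 44659 = - \frac{18 - 30}{6} + 44659 = \left(- \frac{1}{6}\right) \left(-12\right) + 44659 = 2 + 44659 = 44661$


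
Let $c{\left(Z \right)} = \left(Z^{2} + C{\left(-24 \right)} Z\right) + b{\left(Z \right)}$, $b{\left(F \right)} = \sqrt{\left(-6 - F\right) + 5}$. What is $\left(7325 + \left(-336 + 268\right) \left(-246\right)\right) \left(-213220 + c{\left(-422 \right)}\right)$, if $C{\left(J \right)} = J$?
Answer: $-601517424 + 24053 \sqrt{421} \approx -6.0102 \cdot 10^{8}$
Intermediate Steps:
$b{\left(F \right)} = \sqrt{-1 - F}$
$c{\left(Z \right)} = Z^{2} + \sqrt{-1 - Z} - 24 Z$ ($c{\left(Z \right)} = \left(Z^{2} - 24 Z\right) + \sqrt{-1 - Z} = Z^{2} + \sqrt{-1 - Z} - 24 Z$)
$\left(7325 + \left(-336 + 268\right) \left(-246\right)\right) \left(-213220 + c{\left(-422 \right)}\right) = \left(7325 + \left(-336 + 268\right) \left(-246\right)\right) \left(-213220 + \left(\left(-422\right)^{2} + \sqrt{-1 - -422} - -10128\right)\right) = \left(7325 - -16728\right) \left(-213220 + \left(178084 + \sqrt{-1 + 422} + 10128\right)\right) = \left(7325 + 16728\right) \left(-213220 + \left(178084 + \sqrt{421} + 10128\right)\right) = 24053 \left(-213220 + \left(188212 + \sqrt{421}\right)\right) = 24053 \left(-25008 + \sqrt{421}\right) = -601517424 + 24053 \sqrt{421}$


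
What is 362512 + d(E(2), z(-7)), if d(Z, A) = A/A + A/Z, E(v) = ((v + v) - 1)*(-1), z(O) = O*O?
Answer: 1087490/3 ≈ 3.6250e+5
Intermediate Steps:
z(O) = O²
E(v) = 1 - 2*v (E(v) = (2*v - 1)*(-1) = (-1 + 2*v)*(-1) = 1 - 2*v)
d(Z, A) = 1 + A/Z
362512 + d(E(2), z(-7)) = 362512 + ((-7)² + (1 - 2*2))/(1 - 2*2) = 362512 + (49 + (1 - 4))/(1 - 4) = 362512 + (49 - 3)/(-3) = 362512 - ⅓*46 = 362512 - 46/3 = 1087490/3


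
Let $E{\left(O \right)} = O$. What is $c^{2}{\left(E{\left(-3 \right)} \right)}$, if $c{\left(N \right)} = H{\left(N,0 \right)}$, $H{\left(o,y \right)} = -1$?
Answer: $1$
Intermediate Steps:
$c{\left(N \right)} = -1$
$c^{2}{\left(E{\left(-3 \right)} \right)} = \left(-1\right)^{2} = 1$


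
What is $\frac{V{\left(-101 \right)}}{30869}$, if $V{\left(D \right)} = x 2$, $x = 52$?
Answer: $\frac{104}{30869} \approx 0.0033691$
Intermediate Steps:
$V{\left(D \right)} = 104$ ($V{\left(D \right)} = 52 \cdot 2 = 104$)
$\frac{V{\left(-101 \right)}}{30869} = \frac{104}{30869}$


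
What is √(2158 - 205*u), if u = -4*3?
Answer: √4618 ≈ 67.956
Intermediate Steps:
u = -12
√(2158 - 205*u) = √(2158 - 205*(-12)) = √(2158 + 2460) = √4618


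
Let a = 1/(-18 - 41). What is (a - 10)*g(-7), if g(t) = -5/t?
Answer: -2955/413 ≈ -7.1550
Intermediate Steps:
a = -1/59 (a = 1/(-59) = -1/59 ≈ -0.016949)
(a - 10)*g(-7) = (-1/59 - 10)*(-5/(-7)) = -(-2955)*(-1)/(59*7) = -591/59*5/7 = -2955/413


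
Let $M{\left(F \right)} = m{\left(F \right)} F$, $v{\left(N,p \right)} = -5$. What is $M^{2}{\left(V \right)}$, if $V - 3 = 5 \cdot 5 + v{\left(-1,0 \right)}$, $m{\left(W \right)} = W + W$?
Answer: $1119364$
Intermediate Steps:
$m{\left(W \right)} = 2 W$
$V = 23$ ($V = 3 + \left(5 \cdot 5 - 5\right) = 3 + \left(25 - 5\right) = 3 + 20 = 23$)
$M{\left(F \right)} = 2 F^{2}$ ($M{\left(F \right)} = 2 F F = 2 F^{2}$)
$M^{2}{\left(V \right)} = \left(2 \cdot 23^{2}\right)^{2} = \left(2 \cdot 529\right)^{2} = 1058^{2} = 1119364$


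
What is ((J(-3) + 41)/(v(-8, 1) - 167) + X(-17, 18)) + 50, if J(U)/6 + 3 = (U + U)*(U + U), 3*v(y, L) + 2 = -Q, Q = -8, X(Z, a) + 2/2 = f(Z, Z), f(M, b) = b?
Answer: 5041/165 ≈ 30.552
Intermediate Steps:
X(Z, a) = -1 + Z
v(y, L) = 2 (v(y, L) = -⅔ + (-1*(-8))/3 = -⅔ + (⅓)*8 = -⅔ + 8/3 = 2)
J(U) = -18 + 24*U² (J(U) = -18 + 6*((U + U)*(U + U)) = -18 + 6*((2*U)*(2*U)) = -18 + 6*(4*U²) = -18 + 24*U²)
((J(-3) + 41)/(v(-8, 1) - 167) + X(-17, 18)) + 50 = (((-18 + 24*(-3)²) + 41)/(2 - 167) + (-1 - 17)) + 50 = (((-18 + 24*9) + 41)/(-165) - 18) + 50 = (((-18 + 216) + 41)*(-1/165) - 18) + 50 = ((198 + 41)*(-1/165) - 18) + 50 = (239*(-1/165) - 18) + 50 = (-239/165 - 18) + 50 = -3209/165 + 50 = 5041/165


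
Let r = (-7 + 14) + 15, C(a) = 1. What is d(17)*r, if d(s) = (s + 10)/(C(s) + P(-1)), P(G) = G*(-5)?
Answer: 99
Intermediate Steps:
P(G) = -5*G
r = 22 (r = 7 + 15 = 22)
d(s) = 5/3 + s/6 (d(s) = (s + 10)/(1 - 5*(-1)) = (10 + s)/(1 + 5) = (10 + s)/6 = (10 + s)*(1/6) = 5/3 + s/6)
d(17)*r = (5/3 + (1/6)*17)*22 = (5/3 + 17/6)*22 = (9/2)*22 = 99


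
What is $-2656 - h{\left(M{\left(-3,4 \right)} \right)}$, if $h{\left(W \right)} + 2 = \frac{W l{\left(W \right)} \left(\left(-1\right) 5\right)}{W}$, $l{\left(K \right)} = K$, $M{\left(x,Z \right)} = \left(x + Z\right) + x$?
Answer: $-2664$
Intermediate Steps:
$M{\left(x,Z \right)} = Z + 2 x$ ($M{\left(x,Z \right)} = \left(Z + x\right) + x = Z + 2 x$)
$h{\left(W \right)} = -2 - 5 W$ ($h{\left(W \right)} = -2 + \frac{W W \left(\left(-1\right) 5\right)}{W} = -2 + \frac{W^{2} \left(-5\right)}{W} = -2 + \frac{\left(-5\right) W^{2}}{W} = -2 - 5 W$)
$-2656 - h{\left(M{\left(-3,4 \right)} \right)} = -2656 - \left(-2 - 5 \left(4 + 2 \left(-3\right)\right)\right) = -2656 - \left(-2 - 5 \left(4 - 6\right)\right) = -2656 - \left(-2 - -10\right) = -2656 - \left(-2 + 10\right) = -2656 - 8 = -2664$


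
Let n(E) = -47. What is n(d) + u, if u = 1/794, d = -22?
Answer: -37317/794 ≈ -46.999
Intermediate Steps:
u = 1/794 ≈ 0.0012594
n(d) + u = -47 + 1/794 = -37317/794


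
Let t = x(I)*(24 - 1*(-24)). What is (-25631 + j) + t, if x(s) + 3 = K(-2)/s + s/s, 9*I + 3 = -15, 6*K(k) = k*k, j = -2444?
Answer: -28187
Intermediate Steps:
K(k) = k**2/6 (K(k) = (k*k)/6 = k**2/6)
I = -2 (I = -1/3 + (1/9)*(-15) = -1/3 - 5/3 = -2)
x(s) = -2 + 2/(3*s) (x(s) = -3 + (((1/6)*(-2)**2)/s + s/s) = -3 + (((1/6)*4)/s + 1) = -3 + (2/(3*s) + 1) = -3 + (1 + 2/(3*s)) = -2 + 2/(3*s))
t = -112 (t = (-2 + (2/3)/(-2))*(24 - 1*(-24)) = (-2 + (2/3)*(-1/2))*(24 + 24) = (-2 - 1/3)*48 = -7/3*48 = -112)
(-25631 + j) + t = (-25631 - 2444) - 112 = -28075 - 112 = -28187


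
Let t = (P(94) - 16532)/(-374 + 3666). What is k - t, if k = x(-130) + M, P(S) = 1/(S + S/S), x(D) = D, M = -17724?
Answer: -5582089421/312740 ≈ -17849.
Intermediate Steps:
P(S) = 1/(1 + S) (P(S) = 1/(S + 1) = 1/(1 + S))
k = -17854 (k = -130 - 17724 = -17854)
t = -1570539/312740 (t = (1/(1 + 94) - 16532)/(-374 + 3666) = (1/95 - 16532)/3292 = (1/95 - 16532)*(1/3292) = -1570539/95*1/3292 = -1570539/312740 ≈ -5.0219)
k - t = -17854 - 1*(-1570539/312740) = -17854 + 1570539/312740 = -5582089421/312740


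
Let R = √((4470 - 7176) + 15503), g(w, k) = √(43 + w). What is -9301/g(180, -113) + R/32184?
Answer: -9301*√223/223 + √12797/32184 ≈ -622.84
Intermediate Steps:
R = √12797 (R = √(-2706 + 15503) = √12797 ≈ 113.12)
-9301/g(180, -113) + R/32184 = -9301/√(43 + 180) + √12797/32184 = -9301*√223/223 + √12797*(1/32184) = -9301*√223/223 + √12797/32184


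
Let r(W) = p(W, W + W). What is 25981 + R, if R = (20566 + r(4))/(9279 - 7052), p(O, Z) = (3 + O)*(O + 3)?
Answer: 57880302/2227 ≈ 25990.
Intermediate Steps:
p(O, Z) = (3 + O)**2 (p(O, Z) = (3 + O)*(3 + O) = (3 + O)**2)
r(W) = (3 + W)**2
R = 20615/2227 (R = (20566 + (3 + 4)**2)/(9279 - 7052) = (20566 + 7**2)/2227 = (20566 + 49)*(1/2227) = 20615*(1/2227) = 20615/2227 ≈ 9.2569)
25981 + R = 25981 + 20615/2227 = 57880302/2227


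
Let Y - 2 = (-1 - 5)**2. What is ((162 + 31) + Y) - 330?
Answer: -99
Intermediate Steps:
Y = 38 (Y = 2 + (-1 - 5)**2 = 2 + (-6)**2 = 2 + 36 = 38)
((162 + 31) + Y) - 330 = ((162 + 31) + 38) - 330 = (193 + 38) - 330 = 231 - 330 = -99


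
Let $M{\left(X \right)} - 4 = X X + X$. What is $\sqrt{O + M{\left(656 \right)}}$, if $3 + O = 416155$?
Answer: $2 \sqrt{211787} \approx 920.41$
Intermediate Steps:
$O = 416152$ ($O = -3 + 416155 = 416152$)
$M{\left(X \right)} = 4 + X + X^{2}$ ($M{\left(X \right)} = 4 + \left(X X + X\right) = 4 + \left(X^{2} + X\right) = 4 + \left(X + X^{2}\right) = 4 + X + X^{2}$)
$\sqrt{O + M{\left(656 \right)}} = \sqrt{416152 + \left(4 + 656 + 656^{2}\right)} = \sqrt{416152 + \left(4 + 656 + 430336\right)} = \sqrt{416152 + 430996} = \sqrt{847148} = 2 \sqrt{211787}$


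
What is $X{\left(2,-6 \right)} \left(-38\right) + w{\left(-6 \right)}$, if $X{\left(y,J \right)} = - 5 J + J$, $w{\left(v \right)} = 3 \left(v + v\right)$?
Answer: $-948$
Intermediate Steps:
$w{\left(v \right)} = 6 v$ ($w{\left(v \right)} = 3 \cdot 2 v = 6 v$)
$X{\left(y,J \right)} = - 4 J$
$X{\left(2,-6 \right)} \left(-38\right) + w{\left(-6 \right)} = \left(-4\right) \left(-6\right) \left(-38\right) + 6 \left(-6\right) = 24 \left(-38\right) - 36 = -912 - 36 = -948$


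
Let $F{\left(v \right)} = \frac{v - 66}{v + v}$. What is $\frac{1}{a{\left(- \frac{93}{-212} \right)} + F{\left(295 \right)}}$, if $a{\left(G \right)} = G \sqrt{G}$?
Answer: $\frac{321836343520}{54916972187} - \frac{3431569800 \sqrt{4929}}{54916972187} \approx 1.4734$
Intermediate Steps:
$a{\left(G \right)} = G^{\frac{3}{2}}$
$F{\left(v \right)} = \frac{-66 + v}{2 v}$
$\frac{1}{a{\left(- \frac{93}{-212} \right)} + F{\left(295 \right)}} = \frac{1}{\left(- \frac{93}{-212}\right)^{\frac{3}{2}} + \frac{-66 + 295}{2 \cdot 295}} = \frac{1}{\left(\left(-93\right) \left(- \frac{1}{212}\right)\right)^{\frac{3}{2}} + \frac{1}{2} \cdot \frac{1}{295} \cdot 229} = \frac{1}{\left(\frac{93}{212}\right)^{\frac{3}{2}} + \frac{229}{590}} = \frac{1}{\frac{93 \sqrt{4929}}{22472} + \frac{229}{590}} = \frac{1}{\frac{229}{590} + \frac{93 \sqrt{4929}}{22472}}$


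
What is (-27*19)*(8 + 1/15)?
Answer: -20691/5 ≈ -4138.2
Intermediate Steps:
(-27*19)*(8 + 1/15) = -513*(8 + 1/15) = -513*121/15 = -20691/5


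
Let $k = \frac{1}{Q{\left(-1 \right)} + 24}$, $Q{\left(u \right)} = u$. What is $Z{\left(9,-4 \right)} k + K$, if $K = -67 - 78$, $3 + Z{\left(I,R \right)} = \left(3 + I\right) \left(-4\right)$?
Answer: $- \frac{3386}{23} \approx -147.22$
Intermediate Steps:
$Z{\left(I,R \right)} = -15 - 4 I$ ($Z{\left(I,R \right)} = -3 + \left(3 + I\right) \left(-4\right) = -3 - \left(12 + 4 I\right) = -15 - 4 I$)
$k = \frac{1}{23}$ ($k = \frac{1}{-1 + 24} = \frac{1}{23} \approx 0.043478$)
$K = -145$
$Z{\left(9,-4 \right)} k + K = \left(-15 - 36\right) \frac{1}{23} - 145 = \left(-51\right) \frac{1}{23} - 145 = - \frac{51}{23} - 145 = - \frac{3386}{23}$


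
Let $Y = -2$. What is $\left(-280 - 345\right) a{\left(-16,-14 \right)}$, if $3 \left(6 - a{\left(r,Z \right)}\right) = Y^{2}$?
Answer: $- \frac{8750}{3} \approx -2916.7$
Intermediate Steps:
$a{\left(r,Z \right)} = \frac{14}{3}$ ($a{\left(r,Z \right)} = 6 - \frac{\left(-2\right)^{2}}{3} = 6 - \frac{4}{3} = \frac{14}{3}$)
$\left(-280 - 345\right) a{\left(-16,-14 \right)} = \left(-280 - 345\right) \frac{14}{3} = \left(-625\right) \frac{14}{3} = - \frac{8750}{3}$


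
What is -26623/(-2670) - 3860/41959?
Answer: 1106768257/112030530 ≈ 9.8792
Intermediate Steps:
-26623/(-2670) - 3860/41959 = -26623*(-1/2670) - 3860*1/41959 = 26623/2670 - 3860/41959 = 1106768257/112030530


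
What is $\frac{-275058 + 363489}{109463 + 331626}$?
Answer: $\frac{88431}{441089} \approx 0.20048$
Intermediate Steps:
$\frac{-275058 + 363489}{109463 + 331626} = \frac{88431}{441089}$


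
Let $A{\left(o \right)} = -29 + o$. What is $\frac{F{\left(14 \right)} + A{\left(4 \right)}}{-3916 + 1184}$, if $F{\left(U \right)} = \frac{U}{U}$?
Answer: $\frac{6}{683} \approx 0.0087848$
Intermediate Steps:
$F{\left(U \right)} = 1$
$\frac{F{\left(14 \right)} + A{\left(4 \right)}}{-3916 + 1184} = \frac{1 + \left(-29 + 4\right)}{-3916 + 1184} = \frac{1 - 25}{-2732} = \left(-24\right) \left(- \frac{1}{2732}\right) = \frac{6}{683}$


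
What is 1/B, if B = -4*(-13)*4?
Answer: 1/208 ≈ 0.0048077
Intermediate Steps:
B = 208 (B = 52*4 = 208)
1/B = 1/208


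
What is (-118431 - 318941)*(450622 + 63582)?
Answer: -224898431888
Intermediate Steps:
(-118431 - 318941)*(450622 + 63582) = -437372*514204 = -224898431888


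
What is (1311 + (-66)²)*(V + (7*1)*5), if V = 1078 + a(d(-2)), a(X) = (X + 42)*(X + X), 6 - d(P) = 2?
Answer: 8392827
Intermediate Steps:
d(P) = 4 (d(P) = 6 - 1*2 = 6 - 2 = 4)
a(X) = 2*X*(42 + X) (a(X) = (42 + X)*(2*X) = 2*X*(42 + X))
V = 1446 (V = 1078 + 2*4*(42 + 4) = 1078 + 2*4*46 = 1078 + 368 = 1446)
(1311 + (-66)²)*(V + (7*1)*5) = (1311 + (-66)²)*(1446 + (7*1)*5) = (1311 + 4356)*(1446 + 7*5) = 5667*(1446 + 35) = 5667*1481 = 8392827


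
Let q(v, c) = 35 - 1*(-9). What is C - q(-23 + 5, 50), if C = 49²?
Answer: 2357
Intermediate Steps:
q(v, c) = 44 (q(v, c) = 35 + 9 = 44)
C = 2401
C - q(-23 + 5, 50) = 2401 - 1*44 = 2401 - 44 = 2357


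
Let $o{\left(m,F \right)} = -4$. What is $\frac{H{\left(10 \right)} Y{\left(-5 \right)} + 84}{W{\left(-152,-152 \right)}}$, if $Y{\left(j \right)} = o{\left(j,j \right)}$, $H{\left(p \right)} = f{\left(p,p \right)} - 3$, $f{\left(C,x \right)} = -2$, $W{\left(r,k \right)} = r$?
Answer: $- \frac{13}{19} \approx -0.68421$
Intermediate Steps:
$H{\left(p \right)} = -5$ ($H{\left(p \right)} = -2 - 3 = -5$)
$Y{\left(j \right)} = -4$
$\frac{H{\left(10 \right)} Y{\left(-5 \right)} + 84}{W{\left(-152,-152 \right)}} = \frac{\left(-5\right) \left(-4\right) + 84}{-152} = \left(20 + 84\right) \left(- \frac{1}{152}\right) = 104 \left(- \frac{1}{152}\right) = - \frac{13}{19}$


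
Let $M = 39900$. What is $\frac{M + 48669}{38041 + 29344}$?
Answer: $\frac{88569}{67385} \approx 1.3144$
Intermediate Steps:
$\frac{M + 48669}{38041 + 29344} = \frac{39900 + 48669}{38041 + 29344} = \frac{88569}{67385}$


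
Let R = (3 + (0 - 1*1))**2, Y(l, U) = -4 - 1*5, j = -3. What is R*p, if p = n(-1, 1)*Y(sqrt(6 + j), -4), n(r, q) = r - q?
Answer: 72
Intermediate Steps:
Y(l, U) = -9 (Y(l, U) = -4 - 5 = -9)
R = 4 (R = (3 + (0 - 1))**2 = (3 - 1)**2 = 2**2 = 4)
p = 18 (p = (-1 - 1*1)*(-9) = (-1 - 1)*(-9) = -2*(-9) = 18)
R*p = 4*18 = 72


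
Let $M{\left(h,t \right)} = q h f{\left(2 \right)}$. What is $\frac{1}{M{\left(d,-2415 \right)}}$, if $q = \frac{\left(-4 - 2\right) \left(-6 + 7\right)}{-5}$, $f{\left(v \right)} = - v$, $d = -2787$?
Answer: $\frac{5}{33444} \approx 0.0001495$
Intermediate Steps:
$q = \frac{6}{5}$ ($q = \left(-6\right) 1 \left(- \frac{1}{5}\right) = \left(-6\right) \left(- \frac{1}{5}\right) = \frac{6}{5} \approx 1.2$)
$M{\left(h,t \right)} = - \frac{12 h}{5}$ ($M{\left(h,t \right)} = \frac{6 h}{5} \left(\left(-1\right) 2\right) = \frac{6 h}{5} \left(-2\right) = - \frac{12 h}{5}$)
$\frac{1}{M{\left(d,-2415 \right)}} = \frac{1}{\left(- \frac{12}{5}\right) \left(-2787\right)} = \frac{1}{\frac{33444}{5}} = \frac{5}{33444}$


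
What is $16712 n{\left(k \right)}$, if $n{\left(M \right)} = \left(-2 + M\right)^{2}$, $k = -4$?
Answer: $601632$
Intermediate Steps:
$16712 n{\left(k \right)} = 16712 \left(-2 - 4\right)^{2} = 16712 \left(-6\right)^{2} = 16712 \cdot 36 = 601632$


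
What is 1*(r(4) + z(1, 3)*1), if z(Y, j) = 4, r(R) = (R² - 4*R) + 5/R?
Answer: 21/4 ≈ 5.2500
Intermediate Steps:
r(R) = R² - 4*R + 5/R
1*(r(4) + z(1, 3)*1) = 1*((5 + 4²*(-4 + 4))/4 + 4*1) = 1*((5 + 16*0)/4 + 4) = 1*((5 + 0)/4 + 4) = 1*((¼)*5 + 4) = 1*(5/4 + 4) = 1*(21/4) = 21/4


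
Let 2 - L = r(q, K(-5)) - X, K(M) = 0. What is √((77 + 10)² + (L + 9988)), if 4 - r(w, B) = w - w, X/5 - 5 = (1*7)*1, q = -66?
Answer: √17615 ≈ 132.72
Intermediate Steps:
X = 60 (X = 25 + 5*((1*7)*1) = 25 + 5*(7*1) = 25 + 5*7 = 25 + 35 = 60)
r(w, B) = 4 (r(w, B) = 4 - (w - w) = 4 - 1*0 = 4 + 0 = 4)
L = 58 (L = 2 - (4 - 1*60) = 2 - (4 - 60) = 2 - 1*(-56) = 2 + 56 = 58)
√((77 + 10)² + (L + 9988)) = √((77 + 10)² + (58 + 9988)) = √(87² + 10046) = √(7569 + 10046) = √17615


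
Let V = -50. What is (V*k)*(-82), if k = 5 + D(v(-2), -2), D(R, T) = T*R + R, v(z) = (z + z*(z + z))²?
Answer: -127100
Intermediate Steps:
v(z) = (z + 2*z²)² (v(z) = (z + z*(2*z))² = (z + 2*z²)²)
D(R, T) = R + R*T (D(R, T) = R*T + R = R + R*T)
k = -31 (k = 5 + ((-2)²*(1 + 2*(-2))²)*(1 - 2) = 5 + (4*(1 - 4)²)*(-1) = 5 + (4*(-3)²)*(-1) = 5 + (4*9)*(-1) = 5 + 36*(-1) = 5 - 36 = -31)
(V*k)*(-82) = -50*(-31)*(-82) = 1550*(-82) = -127100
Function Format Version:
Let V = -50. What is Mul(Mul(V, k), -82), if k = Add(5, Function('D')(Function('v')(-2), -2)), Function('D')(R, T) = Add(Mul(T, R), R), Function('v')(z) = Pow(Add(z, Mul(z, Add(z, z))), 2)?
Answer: -127100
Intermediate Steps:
Function('v')(z) = Pow(Add(z, Mul(2, Pow(z, 2))), 2) (Function('v')(z) = Pow(Add(z, Mul(z, Mul(2, z))), 2) = Pow(Add(z, Mul(2, Pow(z, 2))), 2))
Function('D')(R, T) = Add(R, Mul(R, T)) (Function('D')(R, T) = Add(Mul(R, T), R) = Add(R, Mul(R, T)))
k = -31 (k = Add(5, Mul(Mul(Pow(-2, 2), Pow(Add(1, Mul(2, -2)), 2)), Add(1, -2))) = Add(5, Mul(Mul(4, Pow(Add(1, -4), 2)), -1)) = Add(5, Mul(Mul(4, Pow(-3, 2)), -1)) = Add(5, Mul(Mul(4, 9), -1)) = Add(5, Mul(36, -1)) = Add(5, -36) = -31)
Mul(Mul(V, k), -82) = Mul(Mul(-50, -31), -82) = Mul(1550, -82) = -127100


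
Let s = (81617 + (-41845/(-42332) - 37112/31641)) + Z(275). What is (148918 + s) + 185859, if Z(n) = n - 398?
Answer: 557564291450513/1339426812 ≈ 4.1627e+5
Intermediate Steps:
Z(n) = -398 + n
s = 109155001609589/1339426812 (s = (81617 + (-41845/(-42332) - 37112/31641)) + (-398 + 275) = (81617 + (-41845*(-1/42332) - 37112*1/31641)) - 123 = (81617 + (41845/42332 - 37112/31641)) - 123 = (81617 - 247007539/1339426812) - 123 = 109319751107465/1339426812 - 123 = 109155001609589/1339426812 ≈ 81494.)
(148918 + s) + 185859 = (148918 + 109155001609589/1339426812) + 185859 = 308619763599005/1339426812 + 185859 = 557564291450513/1339426812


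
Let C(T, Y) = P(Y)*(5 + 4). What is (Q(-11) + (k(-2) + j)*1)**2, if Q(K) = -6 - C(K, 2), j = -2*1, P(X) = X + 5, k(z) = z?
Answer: 5329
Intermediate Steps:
P(X) = 5 + X
C(T, Y) = 45 + 9*Y (C(T, Y) = (5 + Y)*(5 + 4) = (5 + Y)*9 = 45 + 9*Y)
j = -2
Q(K) = -69 (Q(K) = -6 - (45 + 9*2) = -6 - (45 + 18) = -6 - 1*63 = -6 - 63 = -69)
(Q(-11) + (k(-2) + j)*1)**2 = (-69 + (-2 - 2)*1)**2 = (-69 - 4*1)**2 = (-69 - 4)**2 = (-73)**2 = 5329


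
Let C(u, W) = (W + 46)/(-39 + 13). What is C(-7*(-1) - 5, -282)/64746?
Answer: 59/420849 ≈ 0.00014019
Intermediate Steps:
C(u, W) = -23/13 - W/26 (C(u, W) = (46 + W)/(-26) = (46 + W)*(-1/26) = -23/13 - W/26)
C(-7*(-1) - 5, -282)/64746 = (-23/13 - 1/26*(-282))/64746 = (-23/13 + 141/13)*(1/64746) = (118/13)*(1/64746) = 59/420849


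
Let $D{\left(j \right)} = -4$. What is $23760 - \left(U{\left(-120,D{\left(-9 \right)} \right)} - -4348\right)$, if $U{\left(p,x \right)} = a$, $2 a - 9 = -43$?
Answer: $19429$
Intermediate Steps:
$a = -17$ ($a = \frac{9}{2} + \frac{1}{2} \left(-43\right) = \frac{9}{2} - \frac{43}{2} = -17$)
$U{\left(p,x \right)} = -17$
$23760 - \left(U{\left(-120,D{\left(-9 \right)} \right)} - -4348\right) = 23760 - \left(-17 - -4348\right) = 23760 - \left(-17 + 4348\right) = 23760 - 4331 = 19429$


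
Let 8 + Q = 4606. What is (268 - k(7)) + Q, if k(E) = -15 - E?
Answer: 4888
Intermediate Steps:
Q = 4598 (Q = -8 + 4606 = 4598)
(268 - k(7)) + Q = (268 - (-15 - 1*7)) + 4598 = (268 - (-15 - 7)) + 4598 = (268 - 1*(-22)) + 4598 = (268 + 22) + 4598 = 290 + 4598 = 4888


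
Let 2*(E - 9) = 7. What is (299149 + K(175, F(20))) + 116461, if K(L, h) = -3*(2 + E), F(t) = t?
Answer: 831133/2 ≈ 4.1557e+5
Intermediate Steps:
E = 25/2 (E = 9 + (1/2)*7 = 9 + 7/2 = 25/2 ≈ 12.500)
K(L, h) = -87/2 (K(L, h) = -3*(2 + 25/2) = -3*29/2 = -87/2)
(299149 + K(175, F(20))) + 116461 = (299149 - 87/2) + 116461 = 598211/2 + 116461 = 831133/2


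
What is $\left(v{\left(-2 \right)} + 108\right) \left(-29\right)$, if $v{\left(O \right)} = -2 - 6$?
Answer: $-2900$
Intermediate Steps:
$v{\left(O \right)} = -8$
$\left(v{\left(-2 \right)} + 108\right) \left(-29\right) = \left(-8 + 108\right) \left(-29\right) = 100 \left(-29\right) = -2900$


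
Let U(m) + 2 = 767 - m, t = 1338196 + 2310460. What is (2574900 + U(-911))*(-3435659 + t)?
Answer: 548802958272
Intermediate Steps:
t = 3648656
U(m) = 765 - m (U(m) = -2 + (767 - m) = 765 - m)
(2574900 + U(-911))*(-3435659 + t) = (2574900 + (765 - 1*(-911)))*(-3435659 + 3648656) = (2574900 + (765 + 911))*212997 = (2574900 + 1676)*212997 = 2576576*212997 = 548802958272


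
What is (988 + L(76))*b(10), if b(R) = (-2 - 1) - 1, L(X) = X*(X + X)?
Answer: -50160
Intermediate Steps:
L(X) = 2*X² (L(X) = X*(2*X) = 2*X²)
b(R) = -4 (b(R) = -3 - 1 = -4)
(988 + L(76))*b(10) = (988 + 2*76²)*(-4) = (988 + 2*5776)*(-4) = (988 + 11552)*(-4) = 12540*(-4) = -50160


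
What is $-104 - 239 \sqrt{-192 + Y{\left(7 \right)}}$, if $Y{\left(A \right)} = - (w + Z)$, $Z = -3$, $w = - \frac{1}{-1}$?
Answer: $-104 - 239 i \sqrt{190} \approx -104.0 - 3294.4 i$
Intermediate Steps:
$w = 1$ ($w = \left(-1\right) \left(-1\right) = 1$)
$Y{\left(A \right)} = 2$ ($Y{\left(A \right)} = - (1 - 3) = \left(-1\right) \left(-2\right) = 2$)
$-104 - 239 \sqrt{-192 + Y{\left(7 \right)}} = -104 - 239 \sqrt{-192 + 2} = -104 - 239 \sqrt{-190} = -104 - 239 i \sqrt{190}$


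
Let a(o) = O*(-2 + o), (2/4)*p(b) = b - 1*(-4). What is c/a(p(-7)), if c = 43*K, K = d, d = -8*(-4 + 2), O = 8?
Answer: -43/4 ≈ -10.750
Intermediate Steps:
d = 16 (d = -8*(-2) = 16)
K = 16
p(b) = 8 + 2*b (p(b) = 2*(b - 1*(-4)) = 2*(b + 4) = 2*(4 + b) = 8 + 2*b)
a(o) = -16 + 8*o (a(o) = 8*(-2 + o) = -16 + 8*o)
c = 688 (c = 43*16 = 688)
c/a(p(-7)) = 688/(-16 + 8*(8 + 2*(-7))) = 688/(-16 + 8*(8 - 14)) = 688/(-16 + 8*(-6)) = 688/(-16 - 48) = 688/(-64) = 688*(-1/64) = -43/4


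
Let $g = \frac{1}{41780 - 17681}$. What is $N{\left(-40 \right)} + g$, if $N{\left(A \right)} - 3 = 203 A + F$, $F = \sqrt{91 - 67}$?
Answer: $- \frac{195611582}{24099} + 2 \sqrt{6} \approx -8112.1$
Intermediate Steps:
$F = 2 \sqrt{6}$ ($F = \sqrt{24} = 2 \sqrt{6} \approx 4.899$)
$N{\left(A \right)} = 3 + 2 \sqrt{6} + 203 A$ ($N{\left(A \right)} = 3 + \left(203 A + 2 \sqrt{6}\right) = 3 + \left(2 \sqrt{6} + 203 A\right) = 3 + 2 \sqrt{6} + 203 A$)
$g = \frac{1}{24099}$ ($g = \frac{1}{41780 + \left(-22919 + 5238\right)} = \frac{1}{41780 - 17681} = \frac{1}{24099} \approx 4.1495 \cdot 10^{-5}$)
$N{\left(-40 \right)} + g = \left(3 + 2 \sqrt{6} + 203 \left(-40\right)\right) + \frac{1}{24099} = \left(3 + 2 \sqrt{6} - 8120\right) + \frac{1}{24099} = \left(-8117 + 2 \sqrt{6}\right) + \frac{1}{24099} = - \frac{195611582}{24099} + 2 \sqrt{6}$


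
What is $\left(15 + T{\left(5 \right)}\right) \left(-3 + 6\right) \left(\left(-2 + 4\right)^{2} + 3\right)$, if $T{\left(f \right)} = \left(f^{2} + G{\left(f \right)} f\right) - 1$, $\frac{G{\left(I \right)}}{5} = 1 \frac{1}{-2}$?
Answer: $\frac{1113}{2} \approx 556.5$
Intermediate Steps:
$G{\left(I \right)} = - \frac{5}{2}$ ($G{\left(I \right)} = 5 \cdot 1 \frac{1}{-2} = 5 \cdot 1 \left(- \frac{1}{2}\right) = 5 \left(- \frac{1}{2}\right) = - \frac{5}{2}$)
$T{\left(f \right)} = -1 + f^{2} - \frac{5 f}{2}$ ($T{\left(f \right)} = \left(f^{2} - \frac{5 f}{2}\right) - 1 = -1 + f^{2} - \frac{5 f}{2}$)
$\left(15 + T{\left(5 \right)}\right) \left(-3 + 6\right) \left(\left(-2 + 4\right)^{2} + 3\right) = \left(15 - \left(\frac{27}{2} - 25\right)\right) \left(-3 + 6\right) \left(\left(-2 + 4\right)^{2} + 3\right) = \left(15 - - \frac{23}{2}\right) 3 \left(2^{2} + 3\right) = \left(15 + \frac{23}{2}\right) 3 \left(4 + 3\right) = \frac{53 \cdot 3 \cdot 7}{2} = \frac{53}{2} \cdot 21 = \frac{1113}{2}$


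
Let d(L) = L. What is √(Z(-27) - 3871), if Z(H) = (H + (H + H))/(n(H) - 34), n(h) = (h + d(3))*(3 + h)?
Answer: I*√1137204346/542 ≈ 62.219*I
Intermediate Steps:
n(h) = (3 + h)² (n(h) = (h + 3)*(3 + h) = (3 + h)*(3 + h) = (3 + h)²)
Z(H) = 3*H/(-25 + H² + 6*H) (Z(H) = (H + (H + H))/((9 + H² + 6*H) - 34) = (H + 2*H)/(-25 + H² + 6*H) = (3*H)/(-25 + H² + 6*H) = 3*H/(-25 + H² + 6*H))
√(Z(-27) - 3871) = √(3*(-27)/(-25 + (-27)² + 6*(-27)) - 3871) = √(3*(-27)/(-25 + 729 - 162) - 3871) = √(3*(-27)/542 - 3871) = √(3*(-27)*(1/542) - 3871) = √(-81/542 - 3871) = √(-2098163/542) = I*√1137204346/542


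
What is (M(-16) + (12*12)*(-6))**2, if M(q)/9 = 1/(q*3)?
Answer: 191185929/256 ≈ 7.4682e+5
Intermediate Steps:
M(q) = 3/q (M(q) = 9/((q*3)) = 9/((3*q)) = 9*(1/(3*q)) = 3/q)
(M(-16) + (12*12)*(-6))**2 = (3/(-16) + (12*12)*(-6))**2 = (3*(-1/16) + 144*(-6))**2 = (-3/16 - 864)**2 = (-13827/16)**2 = 191185929/256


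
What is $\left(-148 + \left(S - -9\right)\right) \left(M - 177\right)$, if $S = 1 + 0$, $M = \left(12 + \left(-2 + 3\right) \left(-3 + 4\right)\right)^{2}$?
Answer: $1104$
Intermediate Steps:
$M = 169$ ($M = \left(12 + 1 \cdot 1\right)^{2} = \left(12 + 1\right)^{2} = 13^{2} = 169$)
$S = 1$
$\left(-148 + \left(S - -9\right)\right) \left(M - 177\right) = \left(-148 + \left(1 - -9\right)\right) \left(169 - 177\right) = \left(-148 + \left(1 + 9\right)\right) \left(-8\right) = \left(-148 + 10\right) \left(-8\right) = \left(-138\right) \left(-8\right) = 1104$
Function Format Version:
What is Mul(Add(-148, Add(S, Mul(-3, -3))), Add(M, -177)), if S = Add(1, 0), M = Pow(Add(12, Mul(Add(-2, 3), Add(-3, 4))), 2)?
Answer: 1104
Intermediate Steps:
M = 169 (M = Pow(Add(12, Mul(1, 1)), 2) = Pow(Add(12, 1), 2) = Pow(13, 2) = 169)
S = 1
Mul(Add(-148, Add(S, Mul(-3, -3))), Add(M, -177)) = Mul(Add(-148, Add(1, Mul(-3, -3))), Add(169, -177)) = Mul(Add(-148, Add(1, 9)), -8) = Mul(Add(-148, 10), -8) = Mul(-138, -8) = 1104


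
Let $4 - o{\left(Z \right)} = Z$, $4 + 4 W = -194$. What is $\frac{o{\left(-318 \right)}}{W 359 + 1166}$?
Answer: $- \frac{644}{33209} \approx -0.019392$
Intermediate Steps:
$W = - \frac{99}{2}$ ($W = -1 + \frac{1}{4} \left(-194\right) = -1 - \frac{97}{2} = - \frac{99}{2} \approx -49.5$)
$o{\left(Z \right)} = 4 - Z$
$\frac{o{\left(-318 \right)}}{W 359 + 1166} = \frac{4 - -318}{\left(- \frac{99}{2}\right) 359 + 1166} = \frac{4 + 318}{- \frac{35541}{2} + 1166} = \frac{322}{- \frac{33209}{2}} = 322 \left(- \frac{2}{33209}\right) = - \frac{644}{33209}$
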